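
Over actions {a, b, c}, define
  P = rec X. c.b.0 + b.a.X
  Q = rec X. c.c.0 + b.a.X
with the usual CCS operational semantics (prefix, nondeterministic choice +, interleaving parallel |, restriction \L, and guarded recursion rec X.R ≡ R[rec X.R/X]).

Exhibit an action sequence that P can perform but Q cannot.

Reachable graph of P (4 states):
  m0 = rec X. c.b.0 + b.a.X has moves =b=> m1, =c=> m2
  m1 = a.(rec X. c.b.0 + b.a.X) has moves =a=> m0
  m2 = b.0 has moves =b=> m3
  m3 = 0 has moves stopped
Reachable graph of Q (4 states):
  n0 = rec X. c.c.0 + b.a.X has moves =b=> n1, =c=> n2
  n1 = a.(rec X. c.c.0 + b.a.X) has moves =a=> n0
  n2 = c.0 has moves =c=> n3
  n3 = 0 has moves stopped
Trace ⟨cb⟩ through P, begin at {m0}:
  step 1 (c): {m2}
  step 2 (b): {m3}
  — P admits the full trace.
Trace ⟨cb⟩ through Q, begin at {n0}:
  step 1 (c): {n2}
  step 2 (b): ∅  — Q cannot continue

cb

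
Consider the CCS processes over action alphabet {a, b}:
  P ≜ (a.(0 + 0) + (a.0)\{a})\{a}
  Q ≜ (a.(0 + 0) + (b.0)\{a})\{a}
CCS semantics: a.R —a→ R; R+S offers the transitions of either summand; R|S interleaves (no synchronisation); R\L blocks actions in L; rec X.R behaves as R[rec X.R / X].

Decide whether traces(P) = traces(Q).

trace-distinct — witness ⟨b⟩

P's transition system — 1 states:
  m0 = (a.(0 + 0) + (a.0)\{a})\{a} :: stopped
Q's transition system — 2 states:
  n0 = (a.(0 + 0) + (b.0)\{a})\{a} :: —b→ n1
  n1 = 0\{a}\{a} :: stopped
Executing b from Q (initial set {n0}):
  [1] b ⇒ {n1}
  Q completes σ.
Executing b from P (initial set {m0}):
  [1] b ⇒ no successor for P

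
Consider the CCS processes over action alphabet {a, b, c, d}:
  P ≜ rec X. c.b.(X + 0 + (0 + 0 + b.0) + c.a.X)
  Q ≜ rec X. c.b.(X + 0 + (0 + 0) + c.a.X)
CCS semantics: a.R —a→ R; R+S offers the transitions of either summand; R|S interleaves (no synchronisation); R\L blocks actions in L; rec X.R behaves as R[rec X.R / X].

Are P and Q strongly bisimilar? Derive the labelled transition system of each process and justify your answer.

LTS(P): 5 reachable states
  m0 = rec X. c.b.(X + 0 + (0 + 0 + b.0) + c.a.X) → --c--▸ m1
  m1 = b.((rec X. c.b.(X + 0 + (0 + 0 + b.0) + c.a.X)) + 0 + (0 + 0 + b.0) + c.a.(rec X. c.b.(X + 0 + (0 + 0 + b.0) + c.a.X))) → --b--▸ m2
  m2 = (rec X. c.b.(X + 0 + (0 + 0 + b.0) + c.a.X)) + 0 + (0 + 0 + b.0) + c.a.(rec X. c.b.(X + 0 + (0 + 0 + b.0) + c.a.X)) → --b--▸ m3, --c--▸ m1, --c--▸ m4
  m3 = 0 → ·
  m4 = a.(rec X. c.b.(X + 0 + (0 + 0 + b.0) + c.a.X)) → --a--▸ m0
LTS(Q): 4 reachable states
  n0 = rec X. c.b.(X + 0 + (0 + 0) + c.a.X) → --c--▸ n1
  n1 = b.((rec X. c.b.(X + 0 + (0 + 0) + c.a.X)) + 0 + (0 + 0) + c.a.(rec X. c.b.(X + 0 + (0 + 0) + c.a.X))) → --b--▸ n2
  n2 = (rec X. c.b.(X + 0 + (0 + 0) + c.a.X)) + 0 + (0 + 0) + c.a.(rec X. c.b.(X + 0 + (0 + 0) + c.a.X)) → --c--▸ n1, --c--▸ n3
  n3 = a.(rec X. c.b.(X + 0 + (0 + 0) + c.a.X)) → --a--▸ n0
Partition-refinement fixed point:
  B0 = {m0}
  B1 = {m1}
  B2 = {m2}
  B3 = {m4}
  B4 = {m3}
  B5 = {n0}
  B6 = {n1}
  B7 = {n2}
  B8 = {n3}
m0 ∈ B0, n0 ∈ B5 → different blocks

P ≁ Q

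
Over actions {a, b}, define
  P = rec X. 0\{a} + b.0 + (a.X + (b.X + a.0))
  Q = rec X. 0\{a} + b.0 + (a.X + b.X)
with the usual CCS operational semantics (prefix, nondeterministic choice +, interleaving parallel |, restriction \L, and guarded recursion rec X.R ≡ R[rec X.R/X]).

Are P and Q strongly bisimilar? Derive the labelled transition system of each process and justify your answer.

not bisimilar

LTS(P): 2 reachable states
  p0 = rec X. 0\{a} + b.0 + (a.X + (b.X + a.0)) → ··a··> p0, ··a··> p1, ··b··> p0, ··b··> p1
  p1 = 0 → stopped
LTS(Q): 2 reachable states
  q0 = rec X. 0\{a} + b.0 + (a.X + b.X) → ··a··> q0, ··b··> q0, ··b··> q1
  q1 = 0 → stopped
Coarsest stable partition (strong bisimilarity classes):
  B0 = {p0}
  B1 = {p1, q1}
  B2 = {q0}
p0 ∈ B0, q0 ∈ B2 → different blocks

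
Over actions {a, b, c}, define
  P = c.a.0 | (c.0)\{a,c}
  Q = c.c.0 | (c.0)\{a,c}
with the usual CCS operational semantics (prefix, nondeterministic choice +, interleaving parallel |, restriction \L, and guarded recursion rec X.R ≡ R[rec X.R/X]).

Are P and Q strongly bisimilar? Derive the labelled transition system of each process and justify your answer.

Reachable graph of P (3 states):
  p0 = c.a.0 | (c.0)\{a,c} → --c--▸ p1
  p1 = a.0 | (c.0)\{a,c} → --a--▸ p2
  p2 = 0 | (c.0)\{a,c} → deadlocked
Reachable graph of Q (3 states):
  q0 = c.c.0 | (c.0)\{a,c} → --c--▸ q1
  q1 = c.0 | (c.0)\{a,c} → --c--▸ q2
  q2 = 0 | (c.0)\{a,c} → deadlocked
Bisimilarity quotient blocks:
  B0 = {p0}
  B1 = {p1}
  B2 = {p2, q2}
  B3 = {q0}
  B4 = {q1}
p0 ∈ B0, q0 ∈ B3 → different blocks

NO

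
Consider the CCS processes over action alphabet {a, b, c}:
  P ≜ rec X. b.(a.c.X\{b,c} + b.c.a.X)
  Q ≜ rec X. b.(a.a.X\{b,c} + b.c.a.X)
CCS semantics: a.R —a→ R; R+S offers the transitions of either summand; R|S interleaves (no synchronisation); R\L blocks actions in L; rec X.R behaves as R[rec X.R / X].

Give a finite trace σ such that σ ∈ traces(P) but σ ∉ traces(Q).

bac

Reachable graph of P (6 states):
  m0 = rec X. b.(a.c.X\{b,c} + b.c.a.X) has moves ··b··> m1
  m1 = a.c.(rec X. b.(a.c.X\{b,c} + b.c.a.X))\{b,c} + b.c.a.(rec X. b.(a.c.X\{b,c} + b.c.a.X)) has moves ··a··> m2, ··b··> m3
  m2 = c.(rec X. b.(a.c.X\{b,c} + b.c.a.X))\{b,c} has moves ··c··> m4
  m3 = c.a.(rec X. b.(a.c.X\{b,c} + b.c.a.X)) has moves ··c··> m5
  m4 = (rec X. b.(a.c.X\{b,c} + b.c.a.X))\{b,c} has moves (no moves)
  m5 = a.(rec X. b.(a.c.X\{b,c} + b.c.a.X)) has moves ··a··> m0
Reachable graph of Q (6 states):
  n0 = rec X. b.(a.a.X\{b,c} + b.c.a.X) has moves ··b··> n1
  n1 = a.a.(rec X. b.(a.a.X\{b,c} + b.c.a.X))\{b,c} + b.c.a.(rec X. b.(a.a.X\{b,c} + b.c.a.X)) has moves ··a··> n2, ··b··> n3
  n2 = a.(rec X. b.(a.a.X\{b,c} + b.c.a.X))\{b,c} has moves ··a··> n4
  n3 = c.a.(rec X. b.(a.a.X\{b,c} + b.c.a.X)) has moves ··c··> n5
  n4 = (rec X. b.(a.a.X\{b,c} + b.c.a.X))\{b,c} has moves (no moves)
  n5 = a.(rec X. b.(a.a.X\{b,c} + b.c.a.X)) has moves ··a··> n0
Run σ = ⟨bac⟩ on P: start {m0}
  step 1 (b): {m1}
  step 2 (a): {m2}
  step 3 (c): {m4}
  — P admits the full trace.
Run σ = ⟨bac⟩ on Q: start {n0}
  step 1 (b): {n1}
  step 2 (a): {n2}
  step 3 (c): ∅ (Q stuck)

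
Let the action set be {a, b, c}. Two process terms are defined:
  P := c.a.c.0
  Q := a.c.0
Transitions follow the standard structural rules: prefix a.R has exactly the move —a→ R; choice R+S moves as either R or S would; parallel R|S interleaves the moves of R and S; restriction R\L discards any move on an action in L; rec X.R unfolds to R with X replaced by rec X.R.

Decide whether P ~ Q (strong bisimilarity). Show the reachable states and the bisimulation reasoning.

NO

LTS(P): 4 reachable states
  p0 = c.a.c.0 | =c=> p1
  p1 = a.c.0 | =a=> p2
  p2 = c.0 | =c=> p3
  p3 = 0 | stopped
LTS(Q): 3 reachable states
  q0 = a.c.0 | =a=> q1
  q1 = c.0 | =c=> q2
  q2 = 0 | stopped
Partition-refinement fixed point:
  B0 = {p0}
  B1 = {p1, q0}
  B2 = {p2, q1}
  B3 = {p3, q2}
p0 ∈ B0, q0 ∈ B1 → different blocks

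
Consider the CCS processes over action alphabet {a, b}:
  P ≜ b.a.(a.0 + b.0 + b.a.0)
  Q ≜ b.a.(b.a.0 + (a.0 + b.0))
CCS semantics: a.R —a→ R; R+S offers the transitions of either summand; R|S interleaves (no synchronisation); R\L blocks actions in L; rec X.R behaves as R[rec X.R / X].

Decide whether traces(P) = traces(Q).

YES

P's transition system — 5 states:
  p0 = b.a.(a.0 + b.0 + b.a.0) :: =b=> p1
  p1 = a.(a.0 + b.0 + b.a.0) :: =a=> p2
  p2 = a.0 + b.0 + b.a.0 :: =a=> p3, =b=> p3, =b=> p4
  p3 = 0 :: (no moves)
  p4 = a.0 :: =a=> p3
Q's transition system — 5 states:
  q0 = b.a.(b.a.0 + (a.0 + b.0)) :: =b=> q1
  q1 = a.(b.a.0 + (a.0 + b.0)) :: =a=> q2
  q2 = b.a.0 + (a.0 + b.0) :: =a=> q3, =b=> q3, =b=> q4
  q3 = 0 :: (no moves)
  q4 = a.0 :: =a=> q3
Coarsest stable partition (strong bisimilarity classes):
  B0 = {p0, q0}
  B1 = {p1, q1}
  B2 = {p2, q2}
  B3 = {p3, q3}
  B4 = {p4, q4}
p0 ∈ B0, q0 ∈ B0 → same block
Bisimilar ⇒ trace-equivalent.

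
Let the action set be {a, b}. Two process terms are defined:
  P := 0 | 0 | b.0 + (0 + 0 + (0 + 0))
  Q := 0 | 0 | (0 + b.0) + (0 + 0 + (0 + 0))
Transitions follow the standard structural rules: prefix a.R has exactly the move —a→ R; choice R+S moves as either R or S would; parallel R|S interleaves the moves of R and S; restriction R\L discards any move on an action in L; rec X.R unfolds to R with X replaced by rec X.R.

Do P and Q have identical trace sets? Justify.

trace-equivalent

P's transition system — 2 states:
  s0 = 0 | 0 | b.0 + (0 + 0 + (0 + 0)) :: --b--▸ s1
  s1 = 0 | 0 | 0 :: (no moves)
Q's transition system — 2 states:
  t0 = 0 | 0 | (0 + b.0) + (0 + 0 + (0 + 0)) :: --b--▸ t1
  t1 = 0 | 0 | 0 :: (no moves)
Partition-refinement fixed point:
  B0 = {s0, t0}
  B1 = {s1, t1}
s0 ∈ B0, t0 ∈ B0 → same block
Bisimilar ⇒ trace-equivalent.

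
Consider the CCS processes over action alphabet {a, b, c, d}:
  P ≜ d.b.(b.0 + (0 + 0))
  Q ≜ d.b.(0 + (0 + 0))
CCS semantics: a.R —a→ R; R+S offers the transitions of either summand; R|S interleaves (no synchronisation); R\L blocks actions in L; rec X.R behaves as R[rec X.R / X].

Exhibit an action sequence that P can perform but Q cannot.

dbb

Reachable graph of P (4 states):
  u0 = d.b.(b.0 + (0 + 0)) ⊢ -d-> u1
  u1 = b.(b.0 + (0 + 0)) ⊢ -b-> u2
  u2 = b.0 + (0 + 0) ⊢ -b-> u3
  u3 = 0 ⊢ (no moves)
Reachable graph of Q (3 states):
  v0 = d.b.(0 + (0 + 0)) ⊢ -d-> v1
  v1 = b.(0 + (0 + 0)) ⊢ -b-> v2
  v2 = 0 + (0 + 0) ⊢ (no moves)
Executing dbb from P (initial set {u0}):
  step 1 (d): {u1}
  step 2 (b): {u2}
  step 3 (b): {u3}
  — P admits the full trace.
Executing dbb from Q (initial set {v0}):
  step 1 (d): {v1}
  step 2 (b): {v2}
  step 3 (b): no successor for Q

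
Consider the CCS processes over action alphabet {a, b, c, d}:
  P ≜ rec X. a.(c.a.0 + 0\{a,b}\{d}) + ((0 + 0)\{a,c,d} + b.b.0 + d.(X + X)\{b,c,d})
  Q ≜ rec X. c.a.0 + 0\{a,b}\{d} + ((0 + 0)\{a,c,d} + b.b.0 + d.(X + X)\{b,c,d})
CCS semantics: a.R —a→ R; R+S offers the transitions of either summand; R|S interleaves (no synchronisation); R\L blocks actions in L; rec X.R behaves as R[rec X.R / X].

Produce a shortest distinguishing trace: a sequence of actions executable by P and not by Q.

a

Reachable graph of P (7 states):
  m0 = rec X. a.(c.a.0 + 0\{a,b}\{d}) + ((0 + 0)\{a,c,d} + b.b.0 + d.(X + X)\{b,c,d}) has moves -a-> m1, -b-> m2, -d-> m3
  m1 = c.a.0 + 0\{a,b}\{d} has moves -c-> m4
  m2 = b.0 has moves -b-> m5
  m3 = ((rec X. a.(c.a.0 + 0\{a,b}\{d}) + ((0 + 0)\{a,c,d} + b.b.0 + d.(X + X)\{b,c,d})) + (rec X. a.(c.a.0 + 0\{a,b}\{d}) + ((0 + 0)\{a,c,d} + b.b.0 + d.(X + X)\{b,c,d})))\{b,c,d} has moves -a-> m6
  m4 = a.0 has moves -a-> m5
  m5 = 0 has moves deadlocked
  m6 = (c.a.0 + 0\{a,b}\{d})\{b,c,d} has moves deadlocked
Reachable graph of Q (5 states):
  n0 = rec X. c.a.0 + 0\{a,b}\{d} + ((0 + 0)\{a,c,d} + b.b.0 + d.(X + X)\{b,c,d}) has moves -b-> n1, -c-> n2, -d-> n3
  n1 = b.0 has moves -b-> n4
  n2 = a.0 has moves -a-> n4
  n3 = ((rec X. c.a.0 + 0\{a,b}\{d} + ((0 + 0)\{a,c,d} + b.b.0 + d.(X + X)\{b,c,d})) + (rec X. c.a.0 + 0\{a,b}\{d} + ((0 + 0)\{a,c,d} + b.b.0 + d.(X + X)\{b,c,d})))\{b,c,d} has moves deadlocked
  n4 = 0 has moves deadlocked
Executing a from P (initial set {m0}):
  after a @ step 1: {m1}
  — P admits the full trace.
Executing a from Q (initial set {n0}):
  after a @ step 1: no successor for Q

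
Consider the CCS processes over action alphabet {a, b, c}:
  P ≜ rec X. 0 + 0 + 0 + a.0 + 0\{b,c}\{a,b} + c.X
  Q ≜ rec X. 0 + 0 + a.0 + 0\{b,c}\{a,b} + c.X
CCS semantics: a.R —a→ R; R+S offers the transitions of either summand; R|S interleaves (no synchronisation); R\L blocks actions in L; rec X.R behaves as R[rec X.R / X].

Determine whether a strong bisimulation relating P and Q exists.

bisimilar

LTS(P): 2 reachable states
  s0 = rec X. 0 + 0 + 0 + a.0 + 0\{b,c}\{a,b} + c.X ⊢ =a=> s1, =c=> s0
  s1 = 0 ⊢ deadlocked
LTS(Q): 2 reachable states
  t0 = rec X. 0 + 0 + a.0 + 0\{b,c}\{a,b} + c.X ⊢ =a=> t1, =c=> t0
  t1 = 0 ⊢ deadlocked
Bisimilarity quotient blocks:
  B0 = {s0, t0}
  B1 = {s1, t1}
s0 ∈ B0, t0 ∈ B0 → same block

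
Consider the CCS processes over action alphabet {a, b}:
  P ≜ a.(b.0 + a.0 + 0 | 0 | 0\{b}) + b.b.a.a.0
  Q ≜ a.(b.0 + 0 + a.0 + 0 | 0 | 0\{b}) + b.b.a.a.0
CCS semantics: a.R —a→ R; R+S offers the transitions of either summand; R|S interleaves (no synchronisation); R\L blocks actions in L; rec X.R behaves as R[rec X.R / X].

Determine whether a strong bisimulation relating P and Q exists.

bisimilar

LTS(P): 6 reachable states
  p0 = a.(b.0 + a.0 + 0 | 0 | 0\{b}) + b.b.a.a.0 ⊢ —a→ p1, —b→ p2
  p1 = b.0 + a.0 + 0 | 0 | 0\{b} ⊢ —a→ p3, —b→ p3
  p2 = b.a.a.0 ⊢ —b→ p4
  p3 = 0 ⊢ stopped
  p4 = a.a.0 ⊢ —a→ p5
  p5 = a.0 ⊢ —a→ p3
LTS(Q): 6 reachable states
  q0 = a.(b.0 + 0 + a.0 + 0 | 0 | 0\{b}) + b.b.a.a.0 ⊢ —a→ q1, —b→ q2
  q1 = b.0 + 0 + a.0 + 0 | 0 | 0\{b} ⊢ —a→ q3, —b→ q3
  q2 = b.a.a.0 ⊢ —b→ q4
  q3 = 0 ⊢ stopped
  q4 = a.a.0 ⊢ —a→ q5
  q5 = a.0 ⊢ —a→ q3
Coarsest stable partition (strong bisimilarity classes):
  B0 = {p0, q0}
  B1 = {p1, q1}
  B2 = {p3, q3}
  B3 = {p2, q2}
  B4 = {p4, q4}
  B5 = {p5, q5}
p0 ∈ B0, q0 ∈ B0 → same block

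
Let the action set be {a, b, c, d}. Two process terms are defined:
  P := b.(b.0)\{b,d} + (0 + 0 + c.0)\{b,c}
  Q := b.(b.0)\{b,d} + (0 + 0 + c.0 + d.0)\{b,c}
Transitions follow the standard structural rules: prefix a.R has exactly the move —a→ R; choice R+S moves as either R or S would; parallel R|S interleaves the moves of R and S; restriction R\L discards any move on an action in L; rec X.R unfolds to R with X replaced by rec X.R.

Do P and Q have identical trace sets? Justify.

LTS(P): 2 reachable states
  u0 = b.(b.0)\{b,d} + (0 + 0 + c.0)\{b,c} | -b-> u1
  u1 = (b.0)\{b,d} | deadlocked
LTS(Q): 3 reachable states
  v0 = b.(b.0)\{b,d} + (0 + 0 + c.0 + d.0)\{b,c} | -b-> v1, -d-> v2
  v1 = (b.0)\{b,d} | deadlocked
  v2 = 0\{b,c} | deadlocked
Executing d from Q (initial set {v0}):
  [1] d ⇒ {v2}
  — Q admits the full trace.
Executing d from P (initial set {u0}):
  [1] d ⇒ ∅  — P cannot continue

NO — witness ⟨d⟩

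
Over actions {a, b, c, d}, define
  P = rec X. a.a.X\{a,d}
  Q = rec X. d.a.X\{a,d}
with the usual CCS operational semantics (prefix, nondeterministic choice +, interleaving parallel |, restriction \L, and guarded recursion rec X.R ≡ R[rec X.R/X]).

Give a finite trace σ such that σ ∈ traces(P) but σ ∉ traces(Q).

P's transition system — 3 states:
  s0 = rec X. a.a.X\{a,d} | ··a··> s1
  s1 = a.(rec X. a.a.X\{a,d})\{a,d} | ··a··> s2
  s2 = (rec X. a.a.X\{a,d})\{a,d} | ∅
Q's transition system — 3 states:
  t0 = rec X. d.a.X\{a,d} | ··d··> t1
  t1 = a.(rec X. d.a.X\{a,d})\{a,d} | ··a··> t2
  t2 = (rec X. d.a.X\{a,d})\{a,d} | ∅
Trace ⟨a⟩ through P, begin at {s0}:
  [1] a ⇒ {s1}
  ✓ P
Trace ⟨a⟩ through Q, begin at {t0}:
  [1] a ⇒ no successor for Q

a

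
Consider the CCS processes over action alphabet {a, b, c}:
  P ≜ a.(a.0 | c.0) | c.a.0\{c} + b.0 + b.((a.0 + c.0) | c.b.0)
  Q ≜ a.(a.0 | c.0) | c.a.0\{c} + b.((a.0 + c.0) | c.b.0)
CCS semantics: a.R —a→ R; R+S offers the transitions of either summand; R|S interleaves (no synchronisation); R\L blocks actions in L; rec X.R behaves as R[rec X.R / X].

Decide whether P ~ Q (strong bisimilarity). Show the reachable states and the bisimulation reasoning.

LTS(P): 22 reachable states
  u0 = a.(a.0 | c.0) | c.a.0\{c} + b.0 + b.((a.0 + c.0) | c.b.0) has moves --a--▸ u1, --b--▸ u2, --b--▸ u3, --c--▸ u4
  u1 = a.0 | c.0 | c.a.0\{c} has moves --a--▸ u5, --c--▸ u6, --c--▸ u7
  u2 = (a.0 + c.0) | c.b.0 has moves --a--▸ u8, --c--▸ u8, --c--▸ u9
  u3 = 0 has moves ∅
  u4 = a.(a.0 | c.0) | a.0\{c} has moves --a--▸ u10, --a--▸ u7
  u5 = 0 | c.0 | c.a.0\{c} has moves --c--▸ u11, --c--▸ u12
  u6 = a.0 | 0 | c.a.0\{c} has moves --a--▸ u11, --c--▸ u13
  u7 = a.0 | c.0 | a.0\{c} has moves --a--▸ u12, --a--▸ u14, --c--▸ u13
  u8 = 0 | c.b.0 has moves --c--▸ u15
  u9 = (a.0 + c.0) | b.0 has moves --a--▸ u15, --b--▸ u16, --c--▸ u15
  u10 = a.(a.0 | c.0) | 0\{c} has moves --a--▸ u14
  u11 = 0 | 0 | c.a.0\{c} has moves --c--▸ u17
  u12 = 0 | c.0 | a.0\{c} has moves --a--▸ u18, --c--▸ u17
  u13 = a.0 | 0 | a.0\{c} has moves --a--▸ u17, --a--▸ u19
  u14 = a.0 | c.0 | 0\{c} has moves --a--▸ u18, --c--▸ u19
  u15 = 0 | b.0 has moves --b--▸ u20
  u16 = (a.0 + c.0) | 0 has moves --a--▸ u20, --c--▸ u20
  u17 = 0 | 0 | a.0\{c} has moves --a--▸ u21
  u18 = 0 | c.0 | 0\{c} has moves --c--▸ u21
  u19 = a.0 | 0 | 0\{c} has moves --a--▸ u21
  u20 = 0 | 0 has moves ∅
  u21 = 0 | 0 | 0\{c} has moves ∅
LTS(Q): 21 reachable states
  v0 = a.(a.0 | c.0) | c.a.0\{c} + b.((a.0 + c.0) | c.b.0) has moves --a--▸ v1, --b--▸ v2, --c--▸ v3
  v1 = a.0 | c.0 | c.a.0\{c} has moves --a--▸ v4, --c--▸ v5, --c--▸ v6
  v2 = (a.0 + c.0) | c.b.0 has moves --a--▸ v7, --c--▸ v7, --c--▸ v8
  v3 = a.(a.0 | c.0) | a.0\{c} has moves --a--▸ v6, --a--▸ v9
  v4 = 0 | c.0 | c.a.0\{c} has moves --c--▸ v10, --c--▸ v11
  v5 = a.0 | 0 | c.a.0\{c} has moves --a--▸ v10, --c--▸ v12
  v6 = a.0 | c.0 | a.0\{c} has moves --a--▸ v11, --a--▸ v13, --c--▸ v12
  v7 = 0 | c.b.0 has moves --c--▸ v14
  v8 = (a.0 + c.0) | b.0 has moves --a--▸ v14, --b--▸ v15, --c--▸ v14
  v9 = a.(a.0 | c.0) | 0\{c} has moves --a--▸ v13
  v10 = 0 | 0 | c.a.0\{c} has moves --c--▸ v16
  v11 = 0 | c.0 | a.0\{c} has moves --a--▸ v17, --c--▸ v16
  v12 = a.0 | 0 | a.0\{c} has moves --a--▸ v16, --a--▸ v18
  v13 = a.0 | c.0 | 0\{c} has moves --a--▸ v17, --c--▸ v18
  v14 = 0 | b.0 has moves --b--▸ v19
  v15 = (a.0 + c.0) | 0 has moves --a--▸ v19, --c--▸ v19
  v16 = 0 | 0 | a.0\{c} has moves --a--▸ v20
  v17 = 0 | c.0 | 0\{c} has moves --c--▸ v20
  v18 = a.0 | 0 | 0\{c} has moves --a--▸ v20
  v19 = 0 | 0 has moves ∅
  v20 = 0 | 0 | 0\{c} has moves ∅
Partition-refinement fixed point:
  B0 = {u0}
  B1 = {u1, v1}
  B2 = {u7, v6}
  B3 = {u12, u14, v11, v13}
  B4 = {u18, v17}
  B5 = {u20, u21, u3, v19, v20}
  B6 = {u17, u19, v16, v18}
  B7 = {u13, v12}
  B8 = {u5, v4}
  B9 = {u11, v10}
  B10 = {u6, v5}
  B11 = {u2, v2}
  B12 = {u8, v7}
  B13 = {u15, v14}
  B14 = {u9, v8}
  B15 = {u16, v15}
  B16 = {u4, v3}
  B17 = {u10, v9}
  B18 = {v0}
u0 ∈ B0, v0 ∈ B18 → different blocks

NO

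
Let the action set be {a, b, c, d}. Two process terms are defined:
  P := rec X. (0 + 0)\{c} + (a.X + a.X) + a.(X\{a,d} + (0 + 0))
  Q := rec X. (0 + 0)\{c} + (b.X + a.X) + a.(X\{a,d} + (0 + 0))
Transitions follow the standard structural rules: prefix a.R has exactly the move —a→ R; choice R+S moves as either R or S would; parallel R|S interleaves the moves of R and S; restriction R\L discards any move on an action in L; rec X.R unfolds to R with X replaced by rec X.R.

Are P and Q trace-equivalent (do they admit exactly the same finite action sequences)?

trace-distinct — witness ⟨b⟩

Reachable graph of P (2 states):
  p0 = rec X. (0 + 0)\{c} + (a.X + a.X) + a.(X\{a,d} + (0 + 0)) has moves ··a··> p0, ··a··> p1
  p1 = (rec X. (0 + 0)\{c} + (a.X + a.X) + a.(X\{a,d} + (0 + 0)))\{a,d} + (0 + 0) has moves (no moves)
Reachable graph of Q (3 states):
  q0 = rec X. (0 + 0)\{c} + (b.X + a.X) + a.(X\{a,d} + (0 + 0)) has moves ··a··> q0, ··a··> q1, ··b··> q0
  q1 = (rec X. (0 + 0)\{c} + (b.X + a.X) + a.(X\{a,d} + (0 + 0)))\{a,d} + (0 + 0) has moves ··b··> q2
  q2 = (rec X. (0 + 0)\{c} + (b.X + a.X) + a.(X\{a,d} + (0 + 0)))\{a,d} has moves ··b··> q2
Executing b from Q (initial set {q0}):
  step 1 (b): {q0}
  Q completes σ.
Executing b from P (initial set {p0}):
  step 1 (b): ∅  — P cannot continue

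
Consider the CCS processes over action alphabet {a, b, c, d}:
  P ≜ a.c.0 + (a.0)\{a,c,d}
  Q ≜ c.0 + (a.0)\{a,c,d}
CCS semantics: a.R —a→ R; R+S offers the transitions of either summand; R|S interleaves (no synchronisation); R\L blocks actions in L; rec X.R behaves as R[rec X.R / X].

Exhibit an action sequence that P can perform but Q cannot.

a

Reachable graph of P (3 states):
  s0 = a.c.0 + (a.0)\{a,c,d} :: ··a··> s1
  s1 = c.0 :: ··c··> s2
  s2 = 0 :: deadlocked
Reachable graph of Q (2 states):
  t0 = c.0 + (a.0)\{a,c,d} :: ··c··> t1
  t1 = 0 :: deadlocked
Trace ⟨a⟩ through P, begin at {s0}:
  [1] a ⇒ {s1}
  P completes σ.
Trace ⟨a⟩ through Q, begin at {t0}:
  [1] a ⇒ ∅ (Q stuck)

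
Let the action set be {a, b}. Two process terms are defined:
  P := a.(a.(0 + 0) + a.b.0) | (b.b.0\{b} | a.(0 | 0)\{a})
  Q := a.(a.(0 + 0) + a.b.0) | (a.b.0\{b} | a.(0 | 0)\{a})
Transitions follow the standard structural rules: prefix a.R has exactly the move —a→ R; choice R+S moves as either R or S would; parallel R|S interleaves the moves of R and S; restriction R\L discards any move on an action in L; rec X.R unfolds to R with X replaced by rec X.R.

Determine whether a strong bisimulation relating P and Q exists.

NO

P's transition system — 30 states:
  u0 = a.(a.(0 + 0) + a.b.0) | (b.b.0\{b} | a.(0 | 0)\{a}) | —a→ u1, —a→ u2, —b→ u3
  u1 = (a.(0 + 0) + a.b.0) | (b.b.0\{b} | a.(0 | 0)\{a}) | —a→ u4, —a→ u5, —a→ u6, —b→ u7
  u2 = a.(a.(0 + 0) + a.b.0) | (b.b.0\{b} | (0 | 0)\{a}) | —a→ u5, —b→ u8
  u3 = a.(a.(0 + 0) + a.b.0) | (b.0\{b} | a.(0 | 0)\{a}) | —a→ u7, —a→ u8, —b→ u9
  u4 = (0 + 0) | (b.b.0\{b} | a.(0 | 0)\{a}) | —a→ u10, —b→ u11
  u5 = (a.(0 + 0) + a.b.0) | (b.b.0\{b} | (0 | 0)\{a}) | —a→ u10, —a→ u12, —b→ u13
  u6 = b.0 | (b.b.0\{b} | a.(0 | 0)\{a}) | —a→ u12, —b→ u14, —b→ u15
  u7 = (a.(0 + 0) + a.b.0) | (b.0\{b} | a.(0 | 0)\{a}) | —a→ u11, —a→ u13, —a→ u15, —b→ u16
  u8 = a.(a.(0 + 0) + a.b.0) | (b.0\{b} | (0 | 0)\{a}) | —a→ u13, —b→ u17
  u9 = a.(a.(0 + 0) + a.b.0) | (0\{b} | a.(0 | 0)\{a}) | —a→ u16, —a→ u17
  u10 = (0 + 0) | (b.b.0\{b} | (0 | 0)\{a}) | —b→ u18
  u11 = (0 + 0) | (b.0\{b} | a.(0 | 0)\{a}) | —a→ u18, —b→ u19
  u12 = b.0 | (b.b.0\{b} | (0 | 0)\{a}) | —b→ u20, —b→ u21
  u13 = (a.(0 + 0) + a.b.0) | (b.0\{b} | (0 | 0)\{a}) | —a→ u18, —a→ u21, —b→ u22
  u14 = 0 | (b.b.0\{b} | a.(0 | 0)\{a}) | —a→ u20, —b→ u23
  u15 = b.0 | (b.0\{b} | a.(0 | 0)\{a}) | —a→ u21, —b→ u23, —b→ u24
  u16 = (a.(0 + 0) + a.b.0) | (0\{b} | a.(0 | 0)\{a}) | —a→ u19, —a→ u22, —a→ u24
  u17 = a.(a.(0 + 0) + a.b.0) | (0\{b} | (0 | 0)\{a}) | —a→ u22
  u18 = (0 + 0) | (b.0\{b} | (0 | 0)\{a}) | —b→ u25
  u19 = (0 + 0) | (0\{b} | a.(0 | 0)\{a}) | —a→ u25
  u20 = 0 | (b.b.0\{b} | (0 | 0)\{a}) | —b→ u26
  u21 = b.0 | (b.0\{b} | (0 | 0)\{a}) | —b→ u26, —b→ u27
  u22 = (a.(0 + 0) + a.b.0) | (0\{b} | (0 | 0)\{a}) | —a→ u25, —a→ u27
  u23 = 0 | (b.0\{b} | a.(0 | 0)\{a}) | —a→ u26, —b→ u28
  u24 = b.0 | (0\{b} | a.(0 | 0)\{a}) | —a→ u27, —b→ u28
  u25 = (0 + 0) | (0\{b} | (0 | 0)\{a}) | ∅
  u26 = 0 | (b.0\{b} | (0 | 0)\{a}) | —b→ u29
  u27 = b.0 | (0\{b} | (0 | 0)\{a}) | —b→ u29
  u28 = 0 | (0\{b} | a.(0 | 0)\{a}) | —a→ u29
  u29 = 0 | (0\{b} | (0 | 0)\{a}) | ∅
Q's transition system — 30 states:
  v0 = a.(a.(0 + 0) + a.b.0) | (a.b.0\{b} | a.(0 | 0)\{a}) | —a→ v1, —a→ v2, —a→ v3
  v1 = (a.(0 + 0) + a.b.0) | (a.b.0\{b} | a.(0 | 0)\{a}) | —a→ v4, —a→ v5, —a→ v6, —a→ v7
  v2 = a.(a.(0 + 0) + a.b.0) | (a.b.0\{b} | (0 | 0)\{a}) | —a→ v5, —a→ v8
  v3 = a.(a.(0 + 0) + a.b.0) | (b.0\{b} | a.(0 | 0)\{a}) | —a→ v6, —a→ v8, —b→ v9
  v4 = (0 + 0) | (a.b.0\{b} | a.(0 | 0)\{a}) | —a→ v10, —a→ v11
  v5 = (a.(0 + 0) + a.b.0) | (a.b.0\{b} | (0 | 0)\{a}) | —a→ v10, —a→ v12, —a→ v13
  v6 = (a.(0 + 0) + a.b.0) | (b.0\{b} | a.(0 | 0)\{a}) | —a→ v11, —a→ v12, —a→ v14, —b→ v15
  v7 = b.0 | (a.b.0\{b} | a.(0 | 0)\{a}) | —a→ v13, —a→ v14, —b→ v16
  v8 = a.(a.(0 + 0) + a.b.0) | (b.0\{b} | (0 | 0)\{a}) | —a→ v12, —b→ v17
  v9 = a.(a.(0 + 0) + a.b.0) | (0\{b} | a.(0 | 0)\{a}) | —a→ v15, —a→ v17
  v10 = (0 + 0) | (a.b.0\{b} | (0 | 0)\{a}) | —a→ v18
  v11 = (0 + 0) | (b.0\{b} | a.(0 | 0)\{a}) | —a→ v18, —b→ v19
  v12 = (a.(0 + 0) + a.b.0) | (b.0\{b} | (0 | 0)\{a}) | —a→ v18, —a→ v20, —b→ v21
  v13 = b.0 | (a.b.0\{b} | (0 | 0)\{a}) | —a→ v20, —b→ v22
  v14 = b.0 | (b.0\{b} | a.(0 | 0)\{a}) | —a→ v20, —b→ v23, —b→ v24
  v15 = (a.(0 + 0) + a.b.0) | (0\{b} | a.(0 | 0)\{a}) | —a→ v19, —a→ v21, —a→ v24
  v16 = 0 | (a.b.0\{b} | a.(0 | 0)\{a}) | —a→ v22, —a→ v23
  v17 = a.(a.(0 + 0) + a.b.0) | (0\{b} | (0 | 0)\{a}) | —a→ v21
  v18 = (0 + 0) | (b.0\{b} | (0 | 0)\{a}) | —b→ v25
  v19 = (0 + 0) | (0\{b} | a.(0 | 0)\{a}) | —a→ v25
  v20 = b.0 | (b.0\{b} | (0 | 0)\{a}) | —b→ v26, —b→ v27
  v21 = (a.(0 + 0) + a.b.0) | (0\{b} | (0 | 0)\{a}) | —a→ v25, —a→ v27
  v22 = 0 | (a.b.0\{b} | (0 | 0)\{a}) | —a→ v26
  v23 = 0 | (b.0\{b} | a.(0 | 0)\{a}) | —a→ v26, —b→ v28
  v24 = b.0 | (0\{b} | a.(0 | 0)\{a}) | —a→ v27, —b→ v28
  v25 = (0 + 0) | (0\{b} | (0 | 0)\{a}) | ∅
  v26 = 0 | (b.0\{b} | (0 | 0)\{a}) | —b→ v29
  v27 = b.0 | (0\{b} | (0 | 0)\{a}) | —b→ v29
  v28 = 0 | (0\{b} | a.(0 | 0)\{a}) | —a→ v29
  v29 = 0 | (0\{b} | (0 | 0)\{a}) | ∅
Bisimilarity quotient blocks:
  B0 = {u0}
  B1 = {u1}
  B2 = {u6}
  B3 = {u12}
  B4 = {u10, u20, u21, v20}
  B5 = {u18, u26, u27, v18, v26, v27}
  B6 = {u25, u29, v25, v29}
  B7 = {u14, u15, u4, v14}
  B8 = {u11, u23, u24, v11, v23, v24}
  B9 = {u19, u28, v19, v28}
  B10 = {u7, v6}
  B11 = {u16, v15}
  B12 = {u22, v21}
  B13 = {u13, v12}
  B14 = {u5}
  B15 = {u3, v3}
  B16 = {u9, v9}
  B17 = {u17, v17}
  B18 = {u8, v8}
  B19 = {u2}
  B20 = {v0}
  B21 = {v2}
  B22 = {v5}
  B23 = {v10, v22}
  B24 = {v13}
  B25 = {v1}
  B26 = {v16, v4}
  B27 = {v7}
u0 ∈ B0, v0 ∈ B20 → different blocks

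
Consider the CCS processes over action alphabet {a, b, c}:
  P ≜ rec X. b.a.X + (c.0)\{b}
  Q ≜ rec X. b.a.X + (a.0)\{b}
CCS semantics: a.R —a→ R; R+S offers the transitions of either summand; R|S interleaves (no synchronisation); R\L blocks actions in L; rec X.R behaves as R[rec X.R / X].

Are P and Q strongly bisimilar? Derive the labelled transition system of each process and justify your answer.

not bisimilar

P's transition system — 3 states:
  p0 = rec X. b.a.X + (c.0)\{b} :: --b--▸ p1, --c--▸ p2
  p1 = a.(rec X. b.a.X + (c.0)\{b}) :: --a--▸ p0
  p2 = 0\{b} :: (no moves)
Q's transition system — 3 states:
  q0 = rec X. b.a.X + (a.0)\{b} :: --a--▸ q1, --b--▸ q2
  q1 = 0\{b} :: (no moves)
  q2 = a.(rec X. b.a.X + (a.0)\{b}) :: --a--▸ q0
Coarsest stable partition (strong bisimilarity classes):
  B0 = {p0}
  B1 = {p1}
  B2 = {p2, q1}
  B3 = {q0}
  B4 = {q2}
p0 ∈ B0, q0 ∈ B3 → different blocks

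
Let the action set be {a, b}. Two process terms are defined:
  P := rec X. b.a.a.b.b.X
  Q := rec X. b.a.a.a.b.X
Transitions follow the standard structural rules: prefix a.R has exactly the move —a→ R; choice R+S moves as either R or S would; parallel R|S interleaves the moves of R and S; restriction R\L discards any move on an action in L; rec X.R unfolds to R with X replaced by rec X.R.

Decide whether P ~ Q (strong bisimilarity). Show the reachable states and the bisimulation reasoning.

Reachable graph of P (5 states):
  p0 = rec X. b.a.a.b.b.X | ··b··> p1
  p1 = a.a.b.b.(rec X. b.a.a.b.b.X) | ··a··> p2
  p2 = a.b.b.(rec X. b.a.a.b.b.X) | ··a··> p3
  p3 = b.b.(rec X. b.a.a.b.b.X) | ··b··> p4
  p4 = b.(rec X. b.a.a.b.b.X) | ··b··> p0
Reachable graph of Q (5 states):
  q0 = rec X. b.a.a.a.b.X | ··b··> q1
  q1 = a.a.a.b.(rec X. b.a.a.a.b.X) | ··a··> q2
  q2 = a.a.b.(rec X. b.a.a.a.b.X) | ··a··> q3
  q3 = a.b.(rec X. b.a.a.a.b.X) | ··a··> q4
  q4 = b.(rec X. b.a.a.a.b.X) | ··b··> q0
Coarsest stable partition (strong bisimilarity classes):
  B0 = {p0}
  B1 = {p1}
  B2 = {p2}
  B3 = {p3}
  B4 = {p4}
  B5 = {q0}
  B6 = {q1}
  B7 = {q2}
  B8 = {q3}
  B9 = {q4}
p0 ∈ B0, q0 ∈ B5 → different blocks

P ≁ Q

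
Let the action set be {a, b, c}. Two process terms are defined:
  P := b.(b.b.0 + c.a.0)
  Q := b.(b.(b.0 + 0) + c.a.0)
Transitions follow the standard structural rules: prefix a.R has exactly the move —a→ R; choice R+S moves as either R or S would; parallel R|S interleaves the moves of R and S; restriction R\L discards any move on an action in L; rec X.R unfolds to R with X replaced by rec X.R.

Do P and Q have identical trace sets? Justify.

trace-equivalent

Reachable graph of P (5 states):
  u0 = b.(b.b.0 + c.a.0) :: -b-> u1
  u1 = b.b.0 + c.a.0 :: -b-> u2, -c-> u3
  u2 = b.0 :: -b-> u4
  u3 = a.0 :: -a-> u4
  u4 = 0 :: ∅
Reachable graph of Q (5 states):
  v0 = b.(b.(b.0 + 0) + c.a.0) :: -b-> v1
  v1 = b.(b.0 + 0) + c.a.0 :: -b-> v2, -c-> v3
  v2 = b.0 + 0 :: -b-> v4
  v3 = a.0 :: -a-> v4
  v4 = 0 :: ∅
Partition-refinement fixed point:
  B0 = {u0, v0}
  B1 = {u1, v1}
  B2 = {u3, v3}
  B3 = {u4, v4}
  B4 = {u2, v2}
u0 ∈ B0, v0 ∈ B0 → same block
Bisimilar ⇒ trace-equivalent.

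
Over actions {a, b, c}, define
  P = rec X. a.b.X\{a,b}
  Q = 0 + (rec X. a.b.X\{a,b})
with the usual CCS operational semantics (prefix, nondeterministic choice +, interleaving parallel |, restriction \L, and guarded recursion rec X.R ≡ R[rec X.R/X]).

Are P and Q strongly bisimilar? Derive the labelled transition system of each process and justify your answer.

LTS(P): 3 reachable states
  s0 = rec X. a.b.X\{a,b} → --a--▸ s1
  s1 = b.(rec X. a.b.X\{a,b})\{a,b} → --b--▸ s2
  s2 = (rec X. a.b.X\{a,b})\{a,b} → ·
LTS(Q): 3 reachable states
  t0 = 0 + (rec X. a.b.X\{a,b}) → --a--▸ t1
  t1 = b.(rec X. a.b.X\{a,b})\{a,b} → --b--▸ t2
  t2 = (rec X. a.b.X\{a,b})\{a,b} → ·
Partition-refinement fixed point:
  B0 = {s0, t0}
  B1 = {s1, t1}
  B2 = {s2, t2}
s0 ∈ B0, t0 ∈ B0 → same block

YES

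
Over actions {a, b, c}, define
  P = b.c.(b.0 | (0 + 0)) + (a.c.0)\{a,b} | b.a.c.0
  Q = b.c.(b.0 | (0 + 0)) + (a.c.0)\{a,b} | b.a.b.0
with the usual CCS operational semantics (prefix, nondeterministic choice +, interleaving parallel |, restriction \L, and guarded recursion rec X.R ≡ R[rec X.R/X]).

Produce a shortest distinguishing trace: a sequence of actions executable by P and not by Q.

LTS(P): 7 reachable states
  u0 = b.c.(b.0 | (0 + 0)) + (a.c.0)\{a,b} | b.a.c.0 :: —b→ u1, —b→ u2
  u1 = (a.c.0)\{a,b} | a.c.0 :: —a→ u3
  u2 = c.(b.0 | (0 + 0)) :: —c→ u4
  u3 = (a.c.0)\{a,b} | c.0 :: —c→ u5
  u4 = b.0 | (0 + 0) :: —b→ u6
  u5 = (a.c.0)\{a,b} | 0 :: stopped
  u6 = 0 | (0 + 0) :: stopped
LTS(Q): 7 reachable states
  v0 = b.c.(b.0 | (0 + 0)) + (a.c.0)\{a,b} | b.a.b.0 :: —b→ v1, —b→ v2
  v1 = (a.c.0)\{a,b} | a.b.0 :: —a→ v3
  v2 = c.(b.0 | (0 + 0)) :: —c→ v4
  v3 = (a.c.0)\{a,b} | b.0 :: —b→ v5
  v4 = b.0 | (0 + 0) :: —b→ v6
  v5 = (a.c.0)\{a,b} | 0 :: stopped
  v6 = 0 | (0 + 0) :: stopped
Executing bac from P (initial set {u0}):
  [1] b ⇒ {u1, u2}
  [2] a ⇒ {u3}
  [3] c ⇒ {u5}
  — P admits the full trace.
Executing bac from Q (initial set {v0}):
  [1] b ⇒ {v1, v2}
  [2] a ⇒ {v3}
  [3] c ⇒ no successor for Q

bac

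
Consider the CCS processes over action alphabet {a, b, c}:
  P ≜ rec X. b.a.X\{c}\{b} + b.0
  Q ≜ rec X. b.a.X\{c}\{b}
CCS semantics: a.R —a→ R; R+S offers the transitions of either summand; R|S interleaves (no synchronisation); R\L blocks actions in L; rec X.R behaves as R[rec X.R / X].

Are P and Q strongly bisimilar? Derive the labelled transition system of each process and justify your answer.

not bisimilar

Reachable graph of P (4 states):
  p0 = rec X. b.a.X\{c}\{b} + b.0 has moves --b--▸ p1, --b--▸ p2
  p1 = 0 has moves stopped
  p2 = a.(rec X. b.a.X\{c}\{b} + b.0)\{c}\{b} has moves --a--▸ p3
  p3 = (rec X. b.a.X\{c}\{b} + b.0)\{c}\{b} has moves stopped
Reachable graph of Q (3 states):
  q0 = rec X. b.a.X\{c}\{b} has moves --b--▸ q1
  q1 = a.(rec X. b.a.X\{c}\{b})\{c}\{b} has moves --a--▸ q2
  q2 = (rec X. b.a.X\{c}\{b})\{c}\{b} has moves stopped
Partition-refinement fixed point:
  B0 = {p0}
  B1 = {p1, p3, q2}
  B2 = {p2, q1}
  B3 = {q0}
p0 ∈ B0, q0 ∈ B3 → different blocks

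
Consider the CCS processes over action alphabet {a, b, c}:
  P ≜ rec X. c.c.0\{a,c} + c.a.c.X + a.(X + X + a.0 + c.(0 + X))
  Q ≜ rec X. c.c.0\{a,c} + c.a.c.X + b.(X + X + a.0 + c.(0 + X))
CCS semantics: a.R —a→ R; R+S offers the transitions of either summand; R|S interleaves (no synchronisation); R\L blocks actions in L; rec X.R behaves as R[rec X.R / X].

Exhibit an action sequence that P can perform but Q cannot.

LTS(P): 8 reachable states
  m0 = rec X. c.c.0\{a,c} + c.a.c.X + a.(X + X + a.0 + c.(0 + X)) ⊢ ··a··> m1, ··c··> m2, ··c··> m3
  m1 = (rec X. c.c.0\{a,c} + c.a.c.X + a.(X + X + a.0 + c.(0 + X))) + (rec X. c.c.0\{a,c} + c.a.c.X + a.(X + X + a.0 + c.(0 + X))) + a.0 + c.(0 + (rec X. c.c.0\{a,c} + c.a.c.X + a.(X + X + a.0 + c.(0 + X)))) ⊢ ··a··> m1, ··a··> m4, ··c··> m2, ··c··> m3, ··c··> m5
  m2 = a.c.(rec X. c.c.0\{a,c} + c.a.c.X + a.(X + X + a.0 + c.(0 + X))) ⊢ ··a··> m6
  m3 = c.0\{a,c} ⊢ ··c··> m7
  m4 = 0 ⊢ (no moves)
  m5 = 0 + (rec X. c.c.0\{a,c} + c.a.c.X + a.(X + X + a.0 + c.(0 + X))) ⊢ ··a··> m1, ··c··> m2, ··c··> m3
  m6 = c.(rec X. c.c.0\{a,c} + c.a.c.X + a.(X + X + a.0 + c.(0 + X))) ⊢ ··c··> m0
  m7 = 0\{a,c} ⊢ (no moves)
LTS(Q): 8 reachable states
  n0 = rec X. c.c.0\{a,c} + c.a.c.X + b.(X + X + a.0 + c.(0 + X)) ⊢ ··b··> n1, ··c··> n2, ··c··> n3
  n1 = (rec X. c.c.0\{a,c} + c.a.c.X + b.(X + X + a.0 + c.(0 + X))) + (rec X. c.c.0\{a,c} + c.a.c.X + b.(X + X + a.0 + c.(0 + X))) + a.0 + c.(0 + (rec X. c.c.0\{a,c} + c.a.c.X + b.(X + X + a.0 + c.(0 + X)))) ⊢ ··a··> n4, ··b··> n1, ··c··> n2, ··c··> n3, ··c··> n5
  n2 = a.c.(rec X. c.c.0\{a,c} + c.a.c.X + b.(X + X + a.0 + c.(0 + X))) ⊢ ··a··> n6
  n3 = c.0\{a,c} ⊢ ··c··> n7
  n4 = 0 ⊢ (no moves)
  n5 = 0 + (rec X. c.c.0\{a,c} + c.a.c.X + b.(X + X + a.0 + c.(0 + X))) ⊢ ··b··> n1, ··c··> n2, ··c··> n3
  n6 = c.(rec X. c.c.0\{a,c} + c.a.c.X + b.(X + X + a.0 + c.(0 + X))) ⊢ ··c··> n0
  n7 = 0\{a,c} ⊢ (no moves)
Executing a from P (initial set {m0}):
  step 1 (a): {m1}
  — P admits the full trace.
Executing a from Q (initial set {n0}):
  step 1 (a): ∅ (Q stuck)

a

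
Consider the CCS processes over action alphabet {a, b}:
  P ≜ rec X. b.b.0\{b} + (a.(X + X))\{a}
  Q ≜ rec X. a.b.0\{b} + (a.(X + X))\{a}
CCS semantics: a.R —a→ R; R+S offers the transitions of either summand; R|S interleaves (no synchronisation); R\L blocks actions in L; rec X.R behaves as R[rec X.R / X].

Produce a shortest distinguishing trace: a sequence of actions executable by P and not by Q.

Reachable graph of P (3 states):
  s0 = rec X. b.b.0\{b} + (a.(X + X))\{a} ⊢ -b-> s1
  s1 = b.0\{b} ⊢ -b-> s2
  s2 = 0\{b} ⊢ ∅
Reachable graph of Q (3 states):
  t0 = rec X. a.b.0\{b} + (a.(X + X))\{a} ⊢ -a-> t1
  t1 = b.0\{b} ⊢ -b-> t2
  t2 = 0\{b} ⊢ ∅
Run σ = ⟨b⟩ on P: start {s0}
  [1] b ⇒ {s1}
  ✓ P
Run σ = ⟨b⟩ on Q: start {t0}
  [1] b ⇒ no successor for Q

b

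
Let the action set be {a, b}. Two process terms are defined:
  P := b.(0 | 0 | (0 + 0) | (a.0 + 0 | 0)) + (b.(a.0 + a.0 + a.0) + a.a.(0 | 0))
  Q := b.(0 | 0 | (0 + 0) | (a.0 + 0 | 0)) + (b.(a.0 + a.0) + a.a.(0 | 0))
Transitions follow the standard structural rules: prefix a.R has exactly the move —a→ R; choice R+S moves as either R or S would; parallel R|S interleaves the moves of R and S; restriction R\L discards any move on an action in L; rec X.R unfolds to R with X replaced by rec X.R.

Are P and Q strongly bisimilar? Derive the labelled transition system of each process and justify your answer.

P's transition system — 7 states:
  m0 = b.(0 | 0 | (0 + 0) | (a.0 + 0 | 0)) + (b.(a.0 + a.0 + a.0) + a.a.(0 | 0)) :: —a→ m1, —b→ m2, —b→ m3
  m1 = a.(0 | 0) :: —a→ m4
  m2 = 0 | 0 | (0 + 0) | (a.0 + 0 | 0) :: —a→ m5
  m3 = a.0 + a.0 + a.0 :: —a→ m6
  m4 = 0 | 0 :: ·
  m5 = 0 | 0 | (0 + 0) | 0 :: ·
  m6 = 0 :: ·
Q's transition system — 7 states:
  n0 = b.(0 | 0 | (0 + 0) | (a.0 + 0 | 0)) + (b.(a.0 + a.0) + a.a.(0 | 0)) :: —a→ n1, —b→ n2, —b→ n3
  n1 = a.(0 | 0) :: —a→ n4
  n2 = 0 | 0 | (0 + 0) | (a.0 + 0 | 0) :: —a→ n5
  n3 = a.0 + a.0 :: —a→ n6
  n4 = 0 | 0 :: ·
  n5 = 0 | 0 | (0 + 0) | 0 :: ·
  n6 = 0 :: ·
Bisimilarity quotient blocks:
  B0 = {m0, n0}
  B1 = {m1, m2, m3, n1, n2, n3}
  B2 = {m4, m5, m6, n4, n5, n6}
m0 ∈ B0, n0 ∈ B0 → same block

P ~ Q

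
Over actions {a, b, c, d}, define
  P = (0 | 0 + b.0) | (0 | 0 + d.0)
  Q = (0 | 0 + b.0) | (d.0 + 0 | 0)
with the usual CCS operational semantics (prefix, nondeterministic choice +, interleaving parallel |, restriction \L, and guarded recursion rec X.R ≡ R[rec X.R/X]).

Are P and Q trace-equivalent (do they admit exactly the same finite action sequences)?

YES

Reachable graph of P (4 states):
  m0 = (0 | 0 + b.0) | (0 | 0 + d.0) ⊢ -b-> m1, -d-> m2
  m1 = 0 | (0 | 0 + d.0) ⊢ -d-> m3
  m2 = (0 | 0 + b.0) | 0 ⊢ -b-> m3
  m3 = 0 | 0 ⊢ ·
Reachable graph of Q (4 states):
  n0 = (0 | 0 + b.0) | (d.0 + 0 | 0) ⊢ -b-> n1, -d-> n2
  n1 = 0 | (d.0 + 0 | 0) ⊢ -d-> n3
  n2 = (0 | 0 + b.0) | 0 ⊢ -b-> n3
  n3 = 0 | 0 ⊢ ·
Coarsest stable partition (strong bisimilarity classes):
  B0 = {m0, n0}
  B1 = {m1, n1}
  B2 = {m3, n3}
  B3 = {m2, n2}
m0 ∈ B0, n0 ∈ B0 → same block
Bisimilar ⇒ trace-equivalent.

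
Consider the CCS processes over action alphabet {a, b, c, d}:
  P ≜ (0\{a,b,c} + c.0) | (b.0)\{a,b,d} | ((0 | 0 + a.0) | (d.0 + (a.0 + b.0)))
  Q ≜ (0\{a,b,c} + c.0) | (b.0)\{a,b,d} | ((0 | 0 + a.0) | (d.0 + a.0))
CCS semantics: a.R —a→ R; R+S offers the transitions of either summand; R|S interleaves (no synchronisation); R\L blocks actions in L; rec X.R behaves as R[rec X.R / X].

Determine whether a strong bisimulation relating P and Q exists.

P's transition system — 8 states:
  p0 = (0\{a,b,c} + c.0) | (b.0)\{a,b,d} | ((0 | 0 + a.0) | (d.0 + (a.0 + b.0))) | =a=> p1, =a=> p2, =b=> p1, =c=> p3, =d=> p1
  p1 = (0\{a,b,c} + c.0) | (b.0)\{a,b,d} | ((0 | 0 + a.0) | 0) | =a=> p4, =c=> p5
  p2 = (0\{a,b,c} + c.0) | (b.0)\{a,b,d} | (0 | (d.0 + (a.0 + b.0))) | =a=> p4, =b=> p4, =c=> p6, =d=> p4
  p3 = 0 | (b.0)\{a,b,d} | ((0 | 0 + a.0) | (d.0 + (a.0 + b.0))) | =a=> p5, =a=> p6, =b=> p5, =d=> p5
  p4 = (0\{a,b,c} + c.0) | (b.0)\{a,b,d} | (0 | 0) | =c=> p7
  p5 = 0 | (b.0)\{a,b,d} | ((0 | 0 + a.0) | 0) | =a=> p7
  p6 = 0 | (b.0)\{a,b,d} | (0 | (d.0 + (a.0 + b.0))) | =a=> p7, =b=> p7, =d=> p7
  p7 = 0 | (b.0)\{a,b,d} | (0 | 0) | ∅
Q's transition system — 8 states:
  q0 = (0\{a,b,c} + c.0) | (b.0)\{a,b,d} | ((0 | 0 + a.0) | (d.0 + a.0)) | =a=> q1, =a=> q2, =c=> q3, =d=> q1
  q1 = (0\{a,b,c} + c.0) | (b.0)\{a,b,d} | ((0 | 0 + a.0) | 0) | =a=> q4, =c=> q5
  q2 = (0\{a,b,c} + c.0) | (b.0)\{a,b,d} | (0 | (d.0 + a.0)) | =a=> q4, =c=> q6, =d=> q4
  q3 = 0 | (b.0)\{a,b,d} | ((0 | 0 + a.0) | (d.0 + a.0)) | =a=> q5, =a=> q6, =d=> q5
  q4 = (0\{a,b,c} + c.0) | (b.0)\{a,b,d} | (0 | 0) | =c=> q7
  q5 = 0 | (b.0)\{a,b,d} | ((0 | 0 + a.0) | 0) | =a=> q7
  q6 = 0 | (b.0)\{a,b,d} | (0 | (d.0 + a.0)) | =a=> q7, =d=> q7
  q7 = 0 | (b.0)\{a,b,d} | (0 | 0) | ∅
Partition-refinement fixed point:
  B0 = {p0}
  B1 = {p1, q1}
  B2 = {p5, q5}
  B3 = {p7, q7}
  B4 = {p4, q4}
  B5 = {p2}
  B6 = {p6}
  B7 = {p3}
  B8 = {q0}
  B9 = {q2}
  B10 = {q6}
  B11 = {q3}
p0 ∈ B0, q0 ∈ B8 → different blocks

NO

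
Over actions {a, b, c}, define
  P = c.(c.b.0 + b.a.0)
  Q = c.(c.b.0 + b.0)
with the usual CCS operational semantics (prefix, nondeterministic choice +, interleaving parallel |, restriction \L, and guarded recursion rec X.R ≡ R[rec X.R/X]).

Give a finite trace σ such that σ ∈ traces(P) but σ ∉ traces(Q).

P's transition system — 5 states:
  s0 = c.(c.b.0 + b.a.0) → —c→ s1
  s1 = c.b.0 + b.a.0 → —b→ s2, —c→ s3
  s2 = a.0 → —a→ s4
  s3 = b.0 → —b→ s4
  s4 = 0 → deadlocked
Q's transition system — 4 states:
  t0 = c.(c.b.0 + b.0) → —c→ t1
  t1 = c.b.0 + b.0 → —b→ t2, —c→ t3
  t2 = 0 → deadlocked
  t3 = b.0 → —b→ t2
Trace ⟨cba⟩ through P, begin at {s0}:
  step 1 (c): {s1}
  step 2 (b): {s2}
  step 3 (a): {s4}
  ✓ P
Trace ⟨cba⟩ through Q, begin at {t0}:
  step 1 (c): {t1}
  step 2 (b): {t2}
  step 3 (a): ∅  — Q cannot continue

cba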